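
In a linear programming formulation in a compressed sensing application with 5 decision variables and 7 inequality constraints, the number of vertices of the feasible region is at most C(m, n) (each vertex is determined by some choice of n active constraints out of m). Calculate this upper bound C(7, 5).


Each vertex corresponds to some choice of n active constraints out of m, so the number of vertices is at most C(m, n) = m! / (n!(m-n)!).
m = 7, n = 5
Numerator: 7 * 6 * 5 * 4 * 3
Denominator: 5! = 120
C(7, 5) = 21


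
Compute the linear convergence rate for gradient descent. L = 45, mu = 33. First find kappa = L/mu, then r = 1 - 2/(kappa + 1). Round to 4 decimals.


Step 1: Compute the condition number.
kappa = L/mu = 45/33 = 1.3636
Step 2: Compute the convergence rate.
r = 1 - 2/(kappa + 1) = 1 - 2*mu/(L + mu) = (L - mu)/(L + mu) = 12/78 = 0.1538


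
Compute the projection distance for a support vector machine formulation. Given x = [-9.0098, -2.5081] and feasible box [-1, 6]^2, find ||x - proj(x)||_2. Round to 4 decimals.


Project each component onto [-1, 6].
clip(-9.0098) = -1.0, clip(-2.5081) = -1.0
Projection = [-1.0, -1.0]
Squared diffs: [64.1569, 2.2744]
Distance = sqrt(66.4313) = 8.1505


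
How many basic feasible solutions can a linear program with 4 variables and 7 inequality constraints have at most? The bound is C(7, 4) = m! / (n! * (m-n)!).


Each vertex corresponds to some choice of n active constraints out of m, so the number of vertices is at most C(m, n) = m! / (n!(m-n)!).
m = 7, n = 4
Numerator: 7 * 6 * 5 * 4
Denominator: 4! = 24
C(7, 4) = 35


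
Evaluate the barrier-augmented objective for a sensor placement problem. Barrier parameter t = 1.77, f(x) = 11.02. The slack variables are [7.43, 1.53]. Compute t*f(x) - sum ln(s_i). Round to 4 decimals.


Step 1: Compute log-barrier.
ln values: [2.0055, 0.4253]
phi = -(2.0055 + 0.4253) = -2.4308
Step 2: Compute augmented objective.
t*f(x) = 1.77*11.02 = 19.5054
Total = 19.5054 - 2.4308 = 17.0746


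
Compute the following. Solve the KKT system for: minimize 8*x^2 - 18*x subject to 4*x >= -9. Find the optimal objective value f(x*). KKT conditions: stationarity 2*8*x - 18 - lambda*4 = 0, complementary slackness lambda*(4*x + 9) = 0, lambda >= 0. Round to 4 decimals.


Step 1: Try lambda = 0 (constraint inactive).
Stationarity: 2*8*x - 18 = 0
x* = 18/(2*8) = 1.125
Check constraint: 4*1.125 = 4.5 >= -9 -- satisfied.
Step 2: Compute optimal value.
f(x*) = 8*1.125^2 - 18*1.125 = -10.125


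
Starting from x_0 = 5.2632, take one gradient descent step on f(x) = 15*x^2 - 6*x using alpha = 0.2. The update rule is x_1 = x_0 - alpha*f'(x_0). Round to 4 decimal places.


We compute the gradient at x_0 and apply the update.
f'(x) = 30*x - 6
f'(5.2632) = 30*5.2632 - 6 = 151.896
x_1 = 5.2632 - 0.2*151.896 = -25.116


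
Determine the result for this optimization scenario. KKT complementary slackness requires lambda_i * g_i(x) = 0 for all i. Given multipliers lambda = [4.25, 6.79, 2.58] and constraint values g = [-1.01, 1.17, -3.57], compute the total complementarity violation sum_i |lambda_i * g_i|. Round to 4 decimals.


KKT complementary slackness check:
lambda_1 * g_1 = 4.25 * -1.01 = -4.2925
lambda_2 * g_2 = 6.79 * 1.17 = 7.9443
lambda_3 * g_3 = 2.58 * -3.57 = -9.2106
Total violation = 4.2925 + 7.9443 + 9.2106 = 21.4474


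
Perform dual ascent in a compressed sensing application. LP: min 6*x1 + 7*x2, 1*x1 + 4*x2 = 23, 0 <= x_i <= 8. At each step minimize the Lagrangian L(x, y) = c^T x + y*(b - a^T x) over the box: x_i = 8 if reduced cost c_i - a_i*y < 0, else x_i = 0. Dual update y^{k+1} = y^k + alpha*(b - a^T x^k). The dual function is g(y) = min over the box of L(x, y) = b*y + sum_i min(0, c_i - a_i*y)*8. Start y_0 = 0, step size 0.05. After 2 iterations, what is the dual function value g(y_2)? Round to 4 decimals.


Dual ascent for LP: min 6*x1 + 7*x2, 1*x1 + 4*x2 = 23, 0 <= x_i <= 8
Step 1: y^k = 0.0, reduced costs: (6.0, 7.0)
  x^k = (0.0, 0.0), subgradient = b - a^T x = 23.0
  y^{k+1} = 0.0 + 0.05*23.0 = 1.15
Step 2: y^k = 1.15, reduced costs: (4.85, 2.4)
  x^k = (0.0, 0.0), subgradient = b - a^T x = 23.0
  y^{k+1} = 1.15 + 0.05*23.0 = 2.3
Dual objective at y_2 = 2.3: reduced costs (3.7, -2.2), box minimizer x = (0.0, 8.0)
g(y_2) = b*y + (c1 - a1*y)*x1 + (c2 - a2*y)*x2 = 23*2.3 + 3.7*0.0 + (-2.2)*8.0 = 52.9 + 0.0 - 17.6 = 35.3


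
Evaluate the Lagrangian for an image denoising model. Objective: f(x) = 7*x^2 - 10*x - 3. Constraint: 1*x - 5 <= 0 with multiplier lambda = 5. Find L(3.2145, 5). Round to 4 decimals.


Step 1: Evaluate f(x).
f(3.2145) = 7*3.2145^2 - 10*3.2145 - 3 = 37.1861
Step 2: Evaluate g(x).
g(3.2145) = 1*3.2145 - 5 = -1.7855
Step 3: Compute Lagrangian.
L = 37.1861 + 5*-1.7855 = 28.2586


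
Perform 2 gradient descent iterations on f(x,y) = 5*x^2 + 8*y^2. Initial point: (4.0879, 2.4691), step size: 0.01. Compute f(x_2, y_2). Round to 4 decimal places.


Gradient descent on f(x,y) = 5*x^2 + 8*y^2.
Starting point: (4.0879, 2.4691), alpha = 0.01
Step 1: grad_x = 2*5*4.0879 = 40.879, grad_y = 2*8*2.4691 = 39.5056
  x_1 = 4.0879 - 0.01*40.879 = 3.6791
  y_1 = 2.4691 - 0.01*39.5056 = 2.074
Step 2: grad_x = 2*5*3.6791 = 36.7911, grad_y = 2*8*2.074 = 33.1847
  x_2 = 3.6791 - 0.01*36.7911 = 3.3112
  y_2 = 2.074 - 0.01*33.1847 = 1.7422
f(3.3112, 1.7422) = 5*3.3112^2 + 8*1.7422^2 = 79.1022


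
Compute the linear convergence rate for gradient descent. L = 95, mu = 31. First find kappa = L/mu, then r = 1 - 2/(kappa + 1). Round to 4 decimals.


Step 1: Compute the condition number.
kappa = L/mu = 95/31 = 3.0645
Step 2: Compute the convergence rate.
r = 1 - 2/(kappa + 1) = 1 - 2*mu/(L + mu) = (L - mu)/(L + mu) = 64/126 = 0.5079


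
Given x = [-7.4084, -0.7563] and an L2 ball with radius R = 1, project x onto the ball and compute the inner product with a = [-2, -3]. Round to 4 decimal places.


Step 1: Compute ||x|| (intermediates to 6 decimals).
||x|| = sqrt((-7.4084)^2 + (-0.7563)^2) = 7.446904
Step 2: Project.
Since ||x|| > R, scale = R/||x|| = 1/7.446904 = 0.134284, proj(x) = scale * x
proj(x) = [-0.99483, -0.101559]
Step 3: Dot product.
a^T * proj(x) = -2*(-0.99483) - 3*(-0.101559) = 2.2943


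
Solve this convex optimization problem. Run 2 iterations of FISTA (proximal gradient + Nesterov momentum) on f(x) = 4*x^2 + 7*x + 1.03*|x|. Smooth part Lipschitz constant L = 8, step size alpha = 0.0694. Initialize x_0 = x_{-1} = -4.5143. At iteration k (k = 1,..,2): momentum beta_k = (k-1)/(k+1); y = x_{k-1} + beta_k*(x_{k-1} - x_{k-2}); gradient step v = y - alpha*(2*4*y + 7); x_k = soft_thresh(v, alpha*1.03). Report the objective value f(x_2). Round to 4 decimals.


FISTA on f(x) = 4*x^2 + 7*x + 1.03*|x|
L = 8, alpha = 0.0694
Iteration 1: beta = 0.0, y = -4.5143 + 0.0*(-4.5143 + 4.5143) = -4.5143
  grad(y) = -29.1144, v = y - alpha*grad = -2.4938
  prox(v) = soft_thresh(-2.4938, 0.0715) = -2.4223
Iteration 2: beta = 0.3333, y = -2.4223 + 0.3333*(-2.4223 + 4.5143) = -1.7249
  grad(y) = -6.7995, v = y - alpha*grad = -1.2531
  prox(v) = soft_thresh(-1.2531, 0.0715) = -1.1816
f(x_2) = 4*(-1.1816)^2 + 7*(-1.1816) + 1.03*|-1.1816| = -1.4695


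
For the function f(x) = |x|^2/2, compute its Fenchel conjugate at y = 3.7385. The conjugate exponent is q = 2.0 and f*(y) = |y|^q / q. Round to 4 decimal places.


The conjugate exponent q satisfies 1/p + 1/q = 1.
p = 2, so q = 2/(2 - 1) = 2.0
|y|^q = 3.7385^2.0 = 13.9764
f*(3.7385) = 13.9764 / 2.0 = 6.9882


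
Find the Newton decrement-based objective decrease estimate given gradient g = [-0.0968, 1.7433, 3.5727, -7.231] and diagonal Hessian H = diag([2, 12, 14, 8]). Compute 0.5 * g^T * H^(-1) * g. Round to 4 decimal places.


Step 1: H is diagonal, so H^(-1) * g = [-0.0484, 0.1453, 0.2552, -0.9039].
Step 2: g^T H^(-1) g = sum_i g_i^2 / H_ii
  = (-0.0968)^2/2 + (1.7433)^2/12 + (3.5727)^2/14 + (-7.231)^2/8
  = 0.0047 + 0.2533 + 0.9117 + 6.5359 = 7.7056
Step 3: Objective decrease = 0.5 * g^T H^(-1) g = 3.8528


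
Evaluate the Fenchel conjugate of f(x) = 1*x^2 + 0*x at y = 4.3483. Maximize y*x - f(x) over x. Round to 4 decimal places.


f*(y) = sup_x {y*x - a*x^2 - b*x} = sup_x {(y-b)*x - a*x^2}
FOC: (y - b) - 2a*x = 0 => x* = (y - b)/(2a)
x* = (4.3483 - 0)/(2*1) = 2.1742
f*(4.3483) = (y-b)^2/(4a) = (4.3483 - 0)^2/(4*1)
= 18.9077/4 = 4.7269


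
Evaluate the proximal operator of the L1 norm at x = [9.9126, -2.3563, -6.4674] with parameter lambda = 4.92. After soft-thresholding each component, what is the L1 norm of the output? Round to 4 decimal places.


Soft-thresholding with lambda = 4.92:
prox(9.9126) = sign(9.9126)*max(|9.9126| - 4.92, 0) = 4.9926
prox(-2.3563) = sign(-2.3563)*max(|-2.3563| - 4.92, 0) = 0.0
prox(-6.4674) = sign(-6.4674)*max(|-6.4674| - 4.92, 0) = -1.5474
prox(x) = [4.9926, 0.0, -1.5474]
||prox(x)||_1 = 4.9926 + 0.0 + 1.5474 = 6.54


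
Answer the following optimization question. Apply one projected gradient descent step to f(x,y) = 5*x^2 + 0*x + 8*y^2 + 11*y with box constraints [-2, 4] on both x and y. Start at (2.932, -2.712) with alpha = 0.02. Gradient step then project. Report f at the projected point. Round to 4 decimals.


Step 1: Compute gradient at (2.932, -2.712).
grad_x = 2*5*2.932 + 0 = 29.32
grad_y = 2*8*-2.712 + 11 = -32.392
Step 2: Gradient step.
x_raw = 2.932 - 0.02*29.32 = 2.3456
y_raw = -2.712 - 0.02*-32.392 = -2.0642
Step 3: Project onto [-2, 4].
x_proj = clip(2.3456) = 2.3456
y_proj = clip(-2.0642) = -2.0
Step 4: Evaluate f.
f(2.3456, -2.0) = 37.5092


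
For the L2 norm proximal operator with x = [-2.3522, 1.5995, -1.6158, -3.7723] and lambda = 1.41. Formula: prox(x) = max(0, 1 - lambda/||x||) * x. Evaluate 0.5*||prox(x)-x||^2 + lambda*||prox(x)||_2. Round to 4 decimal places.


Step 1: Compute ||x||.
||x|| = 4.9932
Step 2: Compute scaling factor.
scale = max(0, 1 - 1.41/4.9932) = 0.7176
Step 3: prox(x) = [-1.688, 1.1478, -1.1595, -2.7071]
||prox(x)|| = 3.5832
Step 4: Proximal objective.
0.5*||prox-x||^2 = 0.9941
lambda*||prox|| = 5.0523
Total = 6.0464


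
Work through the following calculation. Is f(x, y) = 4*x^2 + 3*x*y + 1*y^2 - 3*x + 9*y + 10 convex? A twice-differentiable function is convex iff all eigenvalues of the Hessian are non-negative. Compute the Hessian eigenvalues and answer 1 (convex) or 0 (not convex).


The Hessian of f(x,y) = 4*x^2 + 3*x*y + 1*y^2 - 3*x + 9*y + 10 is:
H = [[8, 3], [3, 2]]
Trace = 8 + 2 = 10
Determinant = 8*2 - (3)^2 = 7
Discriminant = (10)^2 - 4*7 = 72.0
Eigenvalues: lambda_1 = 0.7574, lambda_2 = 9.2426
The function is convex.

1


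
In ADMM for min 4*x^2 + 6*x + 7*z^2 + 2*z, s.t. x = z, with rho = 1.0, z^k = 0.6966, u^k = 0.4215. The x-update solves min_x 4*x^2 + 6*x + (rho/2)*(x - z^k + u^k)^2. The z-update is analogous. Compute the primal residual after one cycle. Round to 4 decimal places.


ADMM iteration with rho = 1.0, z^k = 0.6966, u^k = 0.4215
Step 1: x-update.
Minimize 4*x^2 + 6*x + (1.0/2)*(x - 0.6966 + 0.4215)^2
FOC: (2*4 + 1.0)*x = -6 + 1.0*(0.6966 - 0.4215)
x^{k+1} = -0.6361
Step 2: z-update.
Minimize 7*z^2 + 2*z + (1.0/2)*(-0.6361 - z + 0.4215)^2
FOC: (2*7 + 1.0)*z = -2 + 1.0*(-0.6361 + 0.4215)
z^{k+1} = -0.1476
Step 3: u-update.
u^{k+1} = 0.4215 - 0.6361 + 0.1476 = -0.067
Step 4: Primal residual = |-0.6361 + 0.1476| = 0.4885


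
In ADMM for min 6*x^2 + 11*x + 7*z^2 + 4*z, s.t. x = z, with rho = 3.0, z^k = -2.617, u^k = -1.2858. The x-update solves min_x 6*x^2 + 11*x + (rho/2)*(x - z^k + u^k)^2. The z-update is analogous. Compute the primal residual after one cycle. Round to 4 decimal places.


ADMM iteration with rho = 3.0, z^k = -2.617, u^k = -1.2858
Step 1: x-update.
Minimize 6*x^2 + 11*x + (3.0/2)*(x + 2.617 - 1.2858)^2
FOC: (2*6 + 3.0)*x = -11 + 3.0*(-2.617 + 1.2858)
x^{k+1} = -0.9996
Step 2: z-update.
Minimize 7*z^2 + 4*z + (3.0/2)*(-0.9996 - z - 1.2858)^2
FOC: (2*7 + 3.0)*z = -4 + 3.0*(-0.9996 - 1.2858)
z^{k+1} = -0.6386
Step 3: u-update.
u^{k+1} = -1.2858 - 0.9996 + 0.6386 = -1.6468
Step 4: Primal residual = |-0.9996 + 0.6386| = 0.361


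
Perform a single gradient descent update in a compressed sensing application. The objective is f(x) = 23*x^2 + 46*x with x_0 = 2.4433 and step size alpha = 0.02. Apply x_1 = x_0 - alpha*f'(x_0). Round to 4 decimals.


We compute the gradient at x_0 and apply the update.
f'(x) = 46*x + 46
f'(2.4433) = 46*2.4433 + 46 = 158.3918
x_1 = 2.4433 - 0.02*158.3918 = -0.7245


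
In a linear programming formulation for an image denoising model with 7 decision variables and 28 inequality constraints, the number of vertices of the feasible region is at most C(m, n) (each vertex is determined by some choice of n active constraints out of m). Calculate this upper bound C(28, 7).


Each vertex corresponds to some choice of n active constraints out of m, so the number of vertices is at most C(m, n) = m! / (n!(m-n)!).
m = 28, n = 7
Numerator: 28 * 27 * 26 * 25 * 24 * 23 * 22
Denominator: 7! = 5040
C(28, 7) = 1184040


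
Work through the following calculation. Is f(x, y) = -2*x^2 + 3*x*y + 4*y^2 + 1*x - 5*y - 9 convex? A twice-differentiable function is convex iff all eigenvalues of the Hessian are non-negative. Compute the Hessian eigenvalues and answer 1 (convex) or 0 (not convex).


The Hessian of f(x,y) = -2*x^2 + 3*x*y + 4*y^2 + 1*x - 5*y - 9 is:
H = [[-4, 3], [3, 8]]
Trace = -4 + 8 = 4
Determinant = -4*8 - (3)^2 = -41
Discriminant = (4)^2 - 4*-41 = 180.0
Eigenvalues: lambda_1 = -4.7082, lambda_2 = 8.7082
The function is not convex.

0


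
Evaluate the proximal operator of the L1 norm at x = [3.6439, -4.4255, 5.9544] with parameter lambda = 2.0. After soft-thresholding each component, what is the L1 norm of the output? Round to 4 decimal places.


Soft-thresholding with lambda = 2.0:
prox(3.6439) = sign(3.6439)*max(|3.6439| - 2.0, 0) = 1.6439
prox(-4.4255) = sign(-4.4255)*max(|-4.4255| - 2.0, 0) = -2.4255
prox(5.9544) = sign(5.9544)*max(|5.9544| - 2.0, 0) = 3.9544
prox(x) = [1.6439, -2.4255, 3.9544]
||prox(x)||_1 = 1.6439 + 2.4255 + 3.9544 = 8.0238


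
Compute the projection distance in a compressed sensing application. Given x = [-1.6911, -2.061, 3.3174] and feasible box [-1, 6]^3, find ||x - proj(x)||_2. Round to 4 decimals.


Project each component onto [-1, 6].
clip(-1.6911) = -1.0, clip(-2.061) = -1.0, clip(3.3174) = 3.3174
Projection = [-1.0, -1.0, 3.3174]
Squared diffs: [0.4776, 1.1257, 0.0]
Distance = sqrt(1.6033) = 1.2662


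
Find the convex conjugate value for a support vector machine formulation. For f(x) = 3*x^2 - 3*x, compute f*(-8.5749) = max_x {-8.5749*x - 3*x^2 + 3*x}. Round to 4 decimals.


f*(y) = sup_x {y*x - a*x^2 - b*x} = sup_x {(y-b)*x - a*x^2}
FOC: (y - b) - 2a*x = 0 => x* = (y - b)/(2a)
x* = (-8.5749 + 3)/(2*3) = -0.9292
f*(-8.5749) = (y-b)^2/(4a) = (-8.5749 + 3)^2/(4*3)
= 31.0795/12 = 2.59


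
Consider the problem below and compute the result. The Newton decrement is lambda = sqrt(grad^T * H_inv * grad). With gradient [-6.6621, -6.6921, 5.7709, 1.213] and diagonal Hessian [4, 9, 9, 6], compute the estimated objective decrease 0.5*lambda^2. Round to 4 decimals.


Step 1: H is diagonal, so H^(-1) * g = [-1.6655, -0.7436, 0.6412, 0.2022].
Step 2: g^T H^(-1) g = sum_i g_i^2 / H_ii
  = (-6.6621)^2/4 + (-6.6921)^2/9 + (5.7709)^2/9 + (1.213)^2/6
  = 11.0959 + 4.976 + 3.7004 + 0.2452 = 20.0175
Step 3: Objective decrease = 0.5 * g^T H^(-1) g = 10.0088


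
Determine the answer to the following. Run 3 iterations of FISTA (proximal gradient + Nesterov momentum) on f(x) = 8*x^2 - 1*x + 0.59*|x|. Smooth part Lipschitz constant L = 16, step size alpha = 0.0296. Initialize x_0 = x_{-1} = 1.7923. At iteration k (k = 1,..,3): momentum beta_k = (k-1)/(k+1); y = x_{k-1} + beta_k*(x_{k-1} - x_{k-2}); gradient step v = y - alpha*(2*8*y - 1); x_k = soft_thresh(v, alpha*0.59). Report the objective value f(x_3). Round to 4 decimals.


FISTA on f(x) = 8*x^2 - 1*x + 0.59*|x|
L = 16, alpha = 0.0296
Iteration 1: beta = 0.0, y = 1.7923 + 0.0*(1.7923 - 1.7923) = 1.7923
  grad(y) = 27.6768, v = y - alpha*grad = 0.9731
  prox(v) = soft_thresh(0.9731, 0.0175) = 0.9556
Iteration 2: beta = 0.3333, y = 0.9556 + 0.3333*(0.9556 - 1.7923) = 0.6767
  grad(y) = 9.8273, v = y - alpha*grad = 0.3858
  prox(v) = soft_thresh(0.3858, 0.0175) = 0.3684
Iteration 3: beta = 0.5, y = 0.3684 + 0.5*(0.3684 - 0.9556) = 0.0747
  grad(y) = 0.1956, v = y - alpha*grad = 0.0689
  prox(v) = soft_thresh(0.0689, 0.0175) = 0.0515
f(x_3) = 8*0.0515^2 - 1*0.0515 + 0.59*|0.0515| = 0.0001


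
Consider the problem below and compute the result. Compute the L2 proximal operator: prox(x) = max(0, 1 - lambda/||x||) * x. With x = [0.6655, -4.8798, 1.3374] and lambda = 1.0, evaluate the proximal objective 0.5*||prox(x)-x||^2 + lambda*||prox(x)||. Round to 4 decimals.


Step 1: Compute ||x||.
||x|| = 5.1033
Step 2: Compute scaling factor.
scale = max(0, 1 - 1.0/5.1033) = 0.804
Step 3: prox(x) = [0.5351, -3.9236, 1.0753]
||prox(x)|| = 4.1033
Step 4: Proximal objective.
0.5*||prox-x||^2 = 0.5
lambda*||prox|| = 4.1033
Total = 4.6033


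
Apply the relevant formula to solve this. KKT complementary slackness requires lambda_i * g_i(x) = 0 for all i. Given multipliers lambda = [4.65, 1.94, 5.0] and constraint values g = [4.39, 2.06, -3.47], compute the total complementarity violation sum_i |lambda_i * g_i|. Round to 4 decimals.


KKT complementary slackness check:
lambda_1 * g_1 = 4.65 * 4.39 = 20.4135
lambda_2 * g_2 = 1.94 * 2.06 = 3.9964
lambda_3 * g_3 = 5.0 * -3.47 = -17.35
Total violation = 20.4135 + 3.9964 + 17.35 = 41.7599


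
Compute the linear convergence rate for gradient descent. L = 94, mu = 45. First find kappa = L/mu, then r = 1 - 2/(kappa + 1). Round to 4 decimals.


Step 1: Compute the condition number.
kappa = L/mu = 94/45 = 2.0889
Step 2: Compute the convergence rate.
r = 1 - 2/(kappa + 1) = 1 - 2*mu/(L + mu) = (L - mu)/(L + mu) = 49/139 = 0.3525


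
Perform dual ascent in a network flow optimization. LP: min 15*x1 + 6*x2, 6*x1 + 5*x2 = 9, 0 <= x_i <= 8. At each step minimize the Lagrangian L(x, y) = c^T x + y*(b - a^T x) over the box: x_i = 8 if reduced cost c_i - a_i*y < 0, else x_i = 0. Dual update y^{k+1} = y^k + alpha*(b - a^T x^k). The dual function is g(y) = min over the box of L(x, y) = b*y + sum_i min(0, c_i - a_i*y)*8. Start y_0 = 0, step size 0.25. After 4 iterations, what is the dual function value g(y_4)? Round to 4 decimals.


Dual ascent for LP: min 15*x1 + 6*x2, 6*x1 + 5*x2 = 9, 0 <= x_i <= 8
Step 1: y^k = 0.0, reduced costs: (15.0, 6.0)
  x^k = (0.0, 0.0), subgradient = b - a^T x = 9.0
  y^{k+1} = 0.0 + 0.25*9.0 = 2.25
Step 2: y^k = 2.25, reduced costs: (1.5, -5.25)
  x^k = (0.0, 8.0), subgradient = b - a^T x = -31.0
  y^{k+1} = 2.25 + 0.25*-31.0 = -5.5
Step 3: y^k = -5.5, reduced costs: (48.0, 33.5)
  x^k = (0.0, 0.0), subgradient = b - a^T x = 9.0
  y^{k+1} = -5.5 + 0.25*9.0 = -3.25
Step 4: y^k = -3.25, reduced costs: (34.5, 22.25)
  x^k = (0.0, 0.0), subgradient = b - a^T x = 9.0
  y^{k+1} = -3.25 + 0.25*9.0 = -1.0
Dual objective at y_4 = -1.0: reduced costs (21.0, 11.0), box minimizer x = (0.0, 0.0)
g(y_4) = b*y + (c1 - a1*y)*x1 + (c2 - a2*y)*x2 = 9*(-1.0) + 21.0*0.0 + 11.0*0.0 = -9.0 + 0.0 + 0.0 = -9.0


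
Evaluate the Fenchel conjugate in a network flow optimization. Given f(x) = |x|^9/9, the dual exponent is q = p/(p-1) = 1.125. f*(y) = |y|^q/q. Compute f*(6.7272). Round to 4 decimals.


The conjugate exponent q satisfies 1/p + 1/q = 1.
p = 9, so q = 9/(9 - 1) = 1.125
|y|^q = 6.7272^1.125 = 8.5372
f*(6.7272) = 8.5372 / 1.125 = 7.5886


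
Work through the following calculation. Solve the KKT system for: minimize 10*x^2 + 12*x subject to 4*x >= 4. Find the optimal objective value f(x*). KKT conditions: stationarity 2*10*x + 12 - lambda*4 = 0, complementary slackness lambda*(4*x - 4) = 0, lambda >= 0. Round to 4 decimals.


Step 1: Try lambda = 0 (constraint inactive).
x_unc = -12/(2*10) = -0.6
Check: 4*-0.6 = -2.4 < 4 -- violated!
Step 2: Constraint must be active: 4*x = 4
x* = 4/4 = 1.0
lambda = (2*10*1.0 + 12)/4 = 8.0
Step 3: Compute optimal value.
f(x*) = 10*1.0^2 + 12*1.0 = 22.0


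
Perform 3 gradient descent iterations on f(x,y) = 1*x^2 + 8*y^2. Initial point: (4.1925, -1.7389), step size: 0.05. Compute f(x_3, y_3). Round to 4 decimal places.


Gradient descent on f(x,y) = 1*x^2 + 8*y^2.
Starting point: (4.1925, -1.7389), alpha = 0.05
Step 1: grad_x = 2*1*4.1925 = 8.385, grad_y = 2*8*-1.7389 = -27.8224
  x_1 = 4.1925 - 0.05*8.385 = 3.7733
  y_1 = -1.7389 - 0.05*-27.8224 = -0.3478
Step 2: grad_x = 2*1*3.7733 = 7.5465, grad_y = 2*8*-0.3478 = -5.5645
  x_2 = 3.7733 - 0.05*7.5465 = 3.3959
  y_2 = -0.3478 - 0.05*-5.5645 = -0.0696
Step 3: grad_x = 2*1*3.3959 = 6.7919, grad_y = 2*8*-0.0696 = -1.1129
  x_3 = 3.3959 - 0.05*6.7919 = 3.0563
  y_3 = -0.0696 - 0.05*-1.1129 = -0.0139
f(3.0563, -0.0139) = 1*3.0563^2 + 8*(-0.0139)^2 = 9.3427


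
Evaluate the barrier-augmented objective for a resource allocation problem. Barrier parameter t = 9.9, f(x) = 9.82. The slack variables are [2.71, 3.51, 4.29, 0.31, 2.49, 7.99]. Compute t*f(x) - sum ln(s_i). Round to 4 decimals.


Step 1: Compute log-barrier.
ln values: [0.9969, 1.2556, 1.4563, -1.1712, 0.9123, 2.0782]
phi = -(0.9969 + 1.2556 + 1.4563 - 1.1712 + 0.9123 + 2.0782) = -5.5281
Step 2: Compute augmented objective.
t*f(x) = 9.9*9.82 = 97.218
Total = 97.218 - 5.5281 = 91.6899


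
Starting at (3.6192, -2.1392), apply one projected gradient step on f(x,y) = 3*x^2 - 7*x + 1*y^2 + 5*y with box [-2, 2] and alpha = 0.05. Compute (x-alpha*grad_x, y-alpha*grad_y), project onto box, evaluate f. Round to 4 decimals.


Step 1: Compute gradient at (3.6192, -2.1392).
grad_x = 2*3*3.6192 - 7 = 14.7152
grad_y = 2*1*-2.1392 + 5 = 0.7216
Step 2: Gradient step.
x_raw = 3.6192 - 0.05*14.7152 = 2.8834
y_raw = -2.1392 - 0.05*0.7216 = -2.1753
Step 3: Project onto [-2, 2].
x_proj = clip(2.8834) = 2.0
y_proj = clip(-2.1753) = -2.0
Step 4: Evaluate f.
f(2.0, -2.0) = -8.0


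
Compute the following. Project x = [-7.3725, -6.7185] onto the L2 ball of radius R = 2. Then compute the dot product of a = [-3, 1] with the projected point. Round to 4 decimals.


Step 1: Compute ||x|| (intermediates to 6 decimals).
||x|| = sqrt((-7.3725)^2 + (-6.7185)^2) = 9.974568
Step 2: Project.
Since ||x|| > R, scale = R/||x|| = 2/9.974568 = 0.20051, proj(x) = scale * x
proj(x) = [-1.47826, -1.347126]
Step 3: Dot product.
a^T * proj(x) = -3*(-1.47826) + 1*(-1.347126) = 3.0877


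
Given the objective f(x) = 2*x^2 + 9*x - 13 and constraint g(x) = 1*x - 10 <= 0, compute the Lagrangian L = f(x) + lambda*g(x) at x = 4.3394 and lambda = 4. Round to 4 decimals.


Step 1: Evaluate f(x).
f(4.3394) = 2*4.3394^2 + 9*4.3394 - 13 = 63.7154
Step 2: Evaluate g(x).
g(4.3394) = 1*4.3394 - 10 = -5.6606
Step 3: Compute Lagrangian.
L = 63.7154 + 4*-5.6606 = 41.073


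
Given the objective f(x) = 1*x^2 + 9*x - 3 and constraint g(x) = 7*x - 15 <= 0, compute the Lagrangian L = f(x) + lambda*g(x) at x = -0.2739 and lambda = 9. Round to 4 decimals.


Step 1: Evaluate f(x).
f(-0.2739) = 1*(-0.2739)^2 + 9*(-0.2739) - 3 = -5.3901
Step 2: Evaluate g(x).
g(-0.2739) = 7*-0.2739 - 15 = -16.9173
Step 3: Compute Lagrangian.
L = -5.3901 + 9*-16.9173 = -157.6458


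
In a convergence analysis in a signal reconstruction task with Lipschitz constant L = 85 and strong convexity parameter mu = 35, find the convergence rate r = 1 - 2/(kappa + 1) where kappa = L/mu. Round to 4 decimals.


Step 1: Compute the condition number.
kappa = L/mu = 85/35 = 2.4286
Step 2: Compute the convergence rate.
r = 1 - 2/(kappa + 1) = 1 - 2*mu/(L + mu) = (L - mu)/(L + mu) = 50/120 = 0.4167


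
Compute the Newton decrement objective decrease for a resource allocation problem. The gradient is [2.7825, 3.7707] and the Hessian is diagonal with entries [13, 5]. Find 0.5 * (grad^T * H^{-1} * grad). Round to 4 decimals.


Step 1: H is diagonal, so H^(-1) * g = [0.214, 0.7541].
Step 2: g^T H^(-1) g = sum_i g_i^2 / H_ii
  = (2.7825)^2/13 + (3.7707)^2/5
  = 0.5956 + 2.8436 = 3.4392
Step 3: Objective decrease = 0.5 * g^T H^(-1) g = 1.7196


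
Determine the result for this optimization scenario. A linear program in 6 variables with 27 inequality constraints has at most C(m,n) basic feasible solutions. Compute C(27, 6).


Each vertex corresponds to some choice of n active constraints out of m, so the number of vertices is at most C(m, n) = m! / (n!(m-n)!).
m = 27, n = 6
Numerator: 27 * 26 * 25 * 24 * 23 * 22
Denominator: 6! = 720
C(27, 6) = 296010


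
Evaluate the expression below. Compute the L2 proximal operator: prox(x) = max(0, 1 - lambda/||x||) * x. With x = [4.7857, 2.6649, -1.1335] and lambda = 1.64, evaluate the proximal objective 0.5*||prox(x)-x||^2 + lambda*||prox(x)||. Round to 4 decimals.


Step 1: Compute ||x||.
||x|| = 5.5937
Step 2: Compute scaling factor.
scale = max(0, 1 - 1.64/5.5937) = 0.7068
Step 3: prox(x) = [3.3826, 1.8836, -0.8012]
||prox(x)|| = 3.9537
Step 4: Proximal objective.
0.5*||prox-x||^2 = 1.3448
lambda*||prox|| = 6.4841
Total = 7.8289


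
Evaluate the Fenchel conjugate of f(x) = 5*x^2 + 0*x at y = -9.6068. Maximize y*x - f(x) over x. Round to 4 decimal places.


f*(y) = sup_x {y*x - a*x^2 - b*x} = sup_x {(y-b)*x - a*x^2}
FOC: (y - b) - 2a*x = 0 => x* = (y - b)/(2a)
x* = (-9.6068 - 0)/(2*5) = -0.9607
f*(-9.6068) = (y-b)^2/(4a) = (-9.6068 - 0)^2/(4*5)
= 92.2906/20 = 4.6145


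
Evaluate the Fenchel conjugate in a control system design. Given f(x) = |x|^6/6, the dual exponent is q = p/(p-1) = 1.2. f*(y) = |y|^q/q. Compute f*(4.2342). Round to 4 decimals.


The conjugate exponent q satisfies 1/p + 1/q = 1.
p = 6, so q = 6/(6 - 1) = 1.2
|y|^q = 4.2342^1.2 = 5.651
f*(4.2342) = 5.651 / 1.2 = 4.7092


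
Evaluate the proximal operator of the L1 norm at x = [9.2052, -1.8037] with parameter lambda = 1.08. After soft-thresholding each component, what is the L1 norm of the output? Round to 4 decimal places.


Soft-thresholding with lambda = 1.08:
prox(9.2052) = sign(9.2052)*max(|9.2052| - 1.08, 0) = 8.1252
prox(-1.8037) = sign(-1.8037)*max(|-1.8037| - 1.08, 0) = -0.7237
prox(x) = [8.1252, -0.7237]
||prox(x)||_1 = 8.1252 + 0.7237 = 8.8489


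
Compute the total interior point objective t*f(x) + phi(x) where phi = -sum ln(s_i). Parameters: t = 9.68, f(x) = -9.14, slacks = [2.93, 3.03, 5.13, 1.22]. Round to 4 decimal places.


Step 1: Compute log-barrier.
ln values: [1.075, 1.1086, 1.6351, 0.1989]
phi = -(1.075 + 1.1086 + 1.6351 + 0.1989) = -4.0175
Step 2: Compute augmented objective.
t*f(x) = 9.68*-9.14 = -88.4752
Total = -88.4752 - 4.0175 = -92.4927


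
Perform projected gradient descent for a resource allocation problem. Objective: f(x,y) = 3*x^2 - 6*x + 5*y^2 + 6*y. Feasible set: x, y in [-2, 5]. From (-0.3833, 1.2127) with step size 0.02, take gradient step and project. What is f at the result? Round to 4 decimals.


Step 1: Compute gradient at (-0.3833, 1.2127).
grad_x = 2*3*-0.3833 - 6 = -8.2998
grad_y = 2*5*1.2127 + 6 = 18.127
Step 2: Gradient step.
x_raw = -0.3833 - 0.02*-8.2998 = -0.2173
y_raw = 1.2127 - 0.02*18.127 = 0.8502
Step 3: Project onto [-2, 5].
x_proj = clip(-0.2173) = -0.2173
y_proj = clip(0.8502) = 0.8502
Step 4: Evaluate f.
f(-0.2173, 0.8502) = 10.1603


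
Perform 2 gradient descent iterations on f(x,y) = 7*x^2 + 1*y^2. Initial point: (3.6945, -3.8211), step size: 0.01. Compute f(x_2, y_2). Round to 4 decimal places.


Gradient descent on f(x,y) = 7*x^2 + 1*y^2.
Starting point: (3.6945, -3.8211), alpha = 0.01
Step 1: grad_x = 2*7*3.6945 = 51.723, grad_y = 2*1*-3.8211 = -7.6422
  x_1 = 3.6945 - 0.01*51.723 = 3.1773
  y_1 = -3.8211 - 0.01*-7.6422 = -3.7447
Step 2: grad_x = 2*7*3.1773 = 44.4818, grad_y = 2*1*-3.7447 = -7.4894
  x_2 = 3.1773 - 0.01*44.4818 = 2.7325
  y_2 = -3.7447 - 0.01*-7.4894 = -3.6698
f(2.7325, -3.6698) = 7*2.7325^2 + 1*(-3.6698)^2 = 65.7314


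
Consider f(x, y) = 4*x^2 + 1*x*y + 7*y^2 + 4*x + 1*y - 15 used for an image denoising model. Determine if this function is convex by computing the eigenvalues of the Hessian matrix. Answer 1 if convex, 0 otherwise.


The Hessian of f(x,y) = 4*x^2 + 1*x*y + 7*y^2 + 4*x + 1*y - 15 is:
H = [[8, 1], [1, 14]]
Trace = 8 + 14 = 22
Determinant = 8*14 - (1)^2 = 111
Discriminant = (22)^2 - 4*111 = 40.0
Eigenvalues: lambda_1 = 7.8377, lambda_2 = 14.1623
The function is convex.

1


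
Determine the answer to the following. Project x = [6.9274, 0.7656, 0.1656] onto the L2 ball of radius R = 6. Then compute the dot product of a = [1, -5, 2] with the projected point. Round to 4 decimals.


Step 1: Compute ||x|| (intermediates to 6 decimals).
||x|| = sqrt(6.9274^2 + 0.7656^2 + 0.1656^2) = 6.971545
Step 2: Project.
Since ||x|| > R, scale = R/||x|| = 6/6.971545 = 0.860641, proj(x) = scale * x
proj(x) = [5.962004, 0.658907, 0.142522]
Step 3: Dot product.
a^T * proj(x) = 1*5.962004 - 5*0.658907 + 2*0.142522 = 2.9525


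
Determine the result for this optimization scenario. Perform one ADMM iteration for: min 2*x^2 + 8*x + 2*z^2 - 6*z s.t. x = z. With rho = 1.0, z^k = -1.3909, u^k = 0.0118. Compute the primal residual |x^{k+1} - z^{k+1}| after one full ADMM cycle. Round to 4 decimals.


ADMM iteration with rho = 1.0, z^k = -1.3909, u^k = 0.0118
Step 1: x-update.
Minimize 2*x^2 + 8*x + (1.0/2)*(x + 1.3909 + 0.0118)^2
FOC: (2*2 + 1.0)*x = -8 + 1.0*(-1.3909 - 0.0118)
x^{k+1} = -1.8805
Step 2: z-update.
Minimize 2*z^2 - 6*z + (1.0/2)*(-1.8805 - z + 0.0118)^2
FOC: (2*2 + 1.0)*z = 6 + 1.0*(-1.8805 + 0.0118)
z^{k+1} = 0.8263
Step 3: u-update.
u^{k+1} = 0.0118 - 1.8805 - 0.8263 = -2.695
Step 4: Primal residual = |-1.8805 - 0.8263| = 2.7068


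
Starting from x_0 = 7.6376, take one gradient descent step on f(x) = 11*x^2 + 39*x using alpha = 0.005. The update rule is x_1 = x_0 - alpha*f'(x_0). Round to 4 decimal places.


We compute the gradient at x_0 and apply the update.
f'(x) = 22*x + 39
f'(7.6376) = 22*7.6376 + 39 = 207.0272
x_1 = 7.6376 - 0.005*207.0272 = 6.6025


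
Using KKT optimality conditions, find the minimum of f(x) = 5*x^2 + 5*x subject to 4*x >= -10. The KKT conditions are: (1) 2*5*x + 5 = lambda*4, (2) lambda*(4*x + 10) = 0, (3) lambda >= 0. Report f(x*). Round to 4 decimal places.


Step 1: Try lambda = 0 (constraint inactive).
Stationarity: 2*5*x + 5 = 0
x* = -5/(2*5) = -0.5
Check constraint: 4*-0.5 = -2.0 >= -10 -- satisfied.
Step 2: Compute optimal value.
f(x*) = 5*(-0.5)^2 + 5*(-0.5) = -1.25


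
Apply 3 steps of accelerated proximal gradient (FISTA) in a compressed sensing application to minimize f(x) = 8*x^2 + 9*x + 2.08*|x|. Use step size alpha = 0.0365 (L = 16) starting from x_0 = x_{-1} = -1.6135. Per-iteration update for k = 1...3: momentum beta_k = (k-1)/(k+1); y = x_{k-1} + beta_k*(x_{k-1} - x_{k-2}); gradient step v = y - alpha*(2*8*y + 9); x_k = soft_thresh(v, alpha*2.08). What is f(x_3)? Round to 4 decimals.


FISTA on f(x) = 8*x^2 + 9*x + 2.08*|x|
L = 16, alpha = 0.0365
Iteration 1: beta = 0.0, y = -1.6135 + 0.0*(-1.6135 + 1.6135) = -1.6135
  grad(y) = -16.816, v = y - alpha*grad = -0.9997
  prox(v) = soft_thresh(-0.9997, 0.0759) = -0.9238
Iteration 2: beta = 0.3333, y = -0.9238 + 0.3333*(-0.9238 + 1.6135) = -0.6939
  grad(y) = -2.1023, v = y - alpha*grad = -0.6172
  prox(v) = soft_thresh(-0.6172, 0.0759) = -0.5412
Iteration 3: beta = 0.5, y = -0.5412 + 0.5*(-0.5412 + 0.9238) = -0.35
  grad(y) = 3.4006, v = y - alpha*grad = -0.4741
  prox(v) = soft_thresh(-0.4741, 0.0759) = -0.3982
f(x_3) = 8*(-0.3982)^2 + 9*(-0.3982) + 2.08*|-0.3982| = -1.487


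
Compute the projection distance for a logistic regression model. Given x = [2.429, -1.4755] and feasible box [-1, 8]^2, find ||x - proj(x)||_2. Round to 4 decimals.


Project each component onto [-1, 8].
clip(2.429) = 2.429, clip(-1.4755) = -1.0
Projection = [2.429, -1.0]
Squared diffs: [0.0, 0.2261]
Distance = sqrt(0.2261) = 0.4755


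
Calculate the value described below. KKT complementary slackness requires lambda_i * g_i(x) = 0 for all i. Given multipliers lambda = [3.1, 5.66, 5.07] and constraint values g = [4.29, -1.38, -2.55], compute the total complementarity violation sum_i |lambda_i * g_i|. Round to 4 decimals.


KKT complementary slackness check:
lambda_1 * g_1 = 3.1 * 4.29 = 13.299
lambda_2 * g_2 = 5.66 * -1.38 = -7.8108
lambda_3 * g_3 = 5.07 * -2.55 = -12.9285
Total violation = 13.299 + 7.8108 + 12.9285 = 34.0383


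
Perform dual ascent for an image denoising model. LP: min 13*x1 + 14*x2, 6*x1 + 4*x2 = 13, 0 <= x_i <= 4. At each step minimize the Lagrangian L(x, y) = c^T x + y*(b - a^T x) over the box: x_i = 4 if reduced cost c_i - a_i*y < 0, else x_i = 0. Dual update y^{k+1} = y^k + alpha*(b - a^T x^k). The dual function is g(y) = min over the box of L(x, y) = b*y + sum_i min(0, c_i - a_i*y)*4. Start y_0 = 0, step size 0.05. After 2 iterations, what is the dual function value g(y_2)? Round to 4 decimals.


Dual ascent for LP: min 13*x1 + 14*x2, 6*x1 + 4*x2 = 13, 0 <= x_i <= 4
Step 1: y^k = 0.0, reduced costs: (13.0, 14.0)
  x^k = (0.0, 0.0), subgradient = b - a^T x = 13.0
  y^{k+1} = 0.0 + 0.05*13.0 = 0.65
Step 2: y^k = 0.65, reduced costs: (9.1, 11.4)
  x^k = (0.0, 0.0), subgradient = b - a^T x = 13.0
  y^{k+1} = 0.65 + 0.05*13.0 = 1.3
Dual objective at y_2 = 1.3: reduced costs (5.2, 8.8), box minimizer x = (0.0, 0.0)
g(y_2) = b*y + (c1 - a1*y)*x1 + (c2 - a2*y)*x2 = 13*1.3 + 5.2*0.0 + 8.8*0.0 = 16.9 + 0.0 + 0.0 = 16.9


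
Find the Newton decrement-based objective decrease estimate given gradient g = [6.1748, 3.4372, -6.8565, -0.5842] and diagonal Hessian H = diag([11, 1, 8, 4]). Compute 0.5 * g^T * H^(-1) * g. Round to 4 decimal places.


Step 1: H is diagonal, so H^(-1) * g = [0.5613, 3.4372, -0.8571, -0.1461].
Step 2: g^T H^(-1) g = sum_i g_i^2 / H_ii
  = (6.1748)^2/11 + (3.4372)^2/1 + (-6.8565)^2/8 + (-0.5842)^2/4
  = 3.4662 + 11.8143 + 5.8764 + 0.0853 = 21.2423
Step 3: Objective decrease = 0.5 * g^T H^(-1) g = 10.6212


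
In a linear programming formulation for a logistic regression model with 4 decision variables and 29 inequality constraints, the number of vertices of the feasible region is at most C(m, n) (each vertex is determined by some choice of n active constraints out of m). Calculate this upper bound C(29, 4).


Each vertex corresponds to some choice of n active constraints out of m, so the number of vertices is at most C(m, n) = m! / (n!(m-n)!).
m = 29, n = 4
Numerator: 29 * 28 * 27 * 26
Denominator: 4! = 24
C(29, 4) = 23751


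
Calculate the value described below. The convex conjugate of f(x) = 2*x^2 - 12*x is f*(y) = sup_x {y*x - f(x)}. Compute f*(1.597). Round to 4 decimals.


f*(y) = sup_x {y*x - a*x^2 - b*x} = sup_x {(y-b)*x - a*x^2}
FOC: (y - b) - 2a*x = 0 => x* = (y - b)/(2a)
x* = (1.597 + 12)/(2*2) = 3.3993
f*(1.597) = (y-b)^2/(4a) = (1.597 + 12)^2/(4*2)
= 184.8784/8 = 23.1098


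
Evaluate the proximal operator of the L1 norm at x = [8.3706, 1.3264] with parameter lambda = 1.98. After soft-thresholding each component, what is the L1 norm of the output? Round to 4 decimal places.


Soft-thresholding with lambda = 1.98:
prox(8.3706) = sign(8.3706)*max(|8.3706| - 1.98, 0) = 6.3906
prox(1.3264) = sign(1.3264)*max(|1.3264| - 1.98, 0) = 0.0
prox(x) = [6.3906, 0.0]
||prox(x)||_1 = 6.3906 + 0.0 = 6.3906


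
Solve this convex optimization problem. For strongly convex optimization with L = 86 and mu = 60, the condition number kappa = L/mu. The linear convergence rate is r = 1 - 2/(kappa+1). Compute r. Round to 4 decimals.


Step 1: Compute the condition number.
kappa = L/mu = 86/60 = 1.4333
Step 2: Compute the convergence rate.
r = 1 - 2/(kappa + 1) = 1 - 2*mu/(L + mu) = (L - mu)/(L + mu) = 26/146 = 0.1781


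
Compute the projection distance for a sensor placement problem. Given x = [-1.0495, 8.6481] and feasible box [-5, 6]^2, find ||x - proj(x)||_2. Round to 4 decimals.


Project each component onto [-5, 6].
clip(-1.0495) = -1.0495, clip(8.6481) = 6.0
Projection = [-1.0495, 6.0]
Squared diffs: [0.0, 7.0124]
Distance = sqrt(7.0124) = 2.6481


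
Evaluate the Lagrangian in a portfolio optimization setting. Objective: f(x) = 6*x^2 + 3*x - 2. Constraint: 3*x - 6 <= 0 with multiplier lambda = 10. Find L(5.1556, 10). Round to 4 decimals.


Step 1: Evaluate f(x).
f(5.1556) = 6*5.1556^2 + 3*5.1556 - 2 = 172.9481
Step 2: Evaluate g(x).
g(5.1556) = 3*5.1556 - 6 = 9.4668
Step 3: Compute Lagrangian.
L = 172.9481 + 10*9.4668 = 267.6161


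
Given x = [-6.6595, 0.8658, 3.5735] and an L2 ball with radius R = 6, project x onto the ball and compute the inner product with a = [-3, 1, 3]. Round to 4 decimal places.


Step 1: Compute ||x|| (intermediates to 6 decimals).
||x|| = sqrt((-6.6595)^2 + 0.8658^2 + 3.5735^2) = 7.607132
Step 2: Project.
Since ||x|| > R, scale = R/||x|| = 6/7.607132 = 0.788734, proj(x) = scale * x
proj(x) = [-5.252574, 0.682886, 2.818541]
Step 3: Dot product.
a^T * proj(x) = -3*(-5.252574) + 1*0.682886 + 3*2.818541 = 24.8962


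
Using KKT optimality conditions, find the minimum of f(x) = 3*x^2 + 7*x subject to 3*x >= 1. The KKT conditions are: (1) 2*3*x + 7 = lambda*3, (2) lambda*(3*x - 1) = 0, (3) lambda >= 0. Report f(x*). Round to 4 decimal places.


Step 1: Try lambda = 0 (constraint inactive).
x_unc = -7/(2*3) = -1.1667
Check: 3*-1.1667 = -3.5001 < 1 -- violated!
Step 2: Constraint must be active: 3*x = 1
x* = 1/3 = 0.3333 (rounded; the exact value 1/3 is used below)
lambda = (2*3*(1/3) + 7)/3 = 3.0
Step 3: Compute optimal value.
f(x*) = 3*(1/3)^2 + 7*(1/3) = 2.6667


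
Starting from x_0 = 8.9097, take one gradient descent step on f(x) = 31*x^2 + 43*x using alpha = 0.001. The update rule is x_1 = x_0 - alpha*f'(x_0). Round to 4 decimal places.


We compute the gradient at x_0 and apply the update.
f'(x) = 62*x + 43
f'(8.9097) = 62*8.9097 + 43 = 595.4014
x_1 = 8.9097 - 0.001*595.4014 = 8.3143


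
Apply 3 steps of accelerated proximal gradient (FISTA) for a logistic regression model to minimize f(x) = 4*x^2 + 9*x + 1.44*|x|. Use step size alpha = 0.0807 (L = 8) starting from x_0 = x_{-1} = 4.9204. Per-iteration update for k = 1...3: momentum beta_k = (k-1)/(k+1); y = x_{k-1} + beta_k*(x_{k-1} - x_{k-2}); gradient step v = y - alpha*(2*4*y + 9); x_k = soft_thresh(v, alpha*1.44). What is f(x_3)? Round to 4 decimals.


FISTA on f(x) = 4*x^2 + 9*x + 1.44*|x|
L = 8, alpha = 0.0807
Iteration 1: beta = 0.0, y = 4.9204 + 0.0*(4.9204 - 4.9204) = 4.9204
  grad(y) = 48.3632, v = y - alpha*grad = 1.0175
  prox(v) = soft_thresh(1.0175, 0.1162) = 0.9013
Iteration 2: beta = 0.3333, y = 0.9013 + 0.3333*(0.9013 - 4.9204) = -0.4384
  grad(y) = 5.4926, v = y - alpha*grad = -0.8817
  prox(v) = soft_thresh(-0.8817, 0.1162) = -0.7655
Iteration 3: beta = 0.5, y = -0.7655 + 0.5*(-0.7655 - 0.9013) = -1.5988
  grad(y) = -3.7908, v = y - alpha*grad = -1.2929
  prox(v) = soft_thresh(-1.2929, 0.1162) = -1.1767
f(x_3) = 4*(-1.1767)^2 + 9*(-1.1767) + 1.44*|-1.1767| = -3.3573


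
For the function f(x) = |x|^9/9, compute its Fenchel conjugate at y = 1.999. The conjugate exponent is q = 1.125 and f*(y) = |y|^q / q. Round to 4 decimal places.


The conjugate exponent q satisfies 1/p + 1/q = 1.
p = 9, so q = 9/(9 - 1) = 1.125
|y|^q = 1.999^1.125 = 2.1798
f*(1.999) = 2.1798 / 1.125 = 1.9376


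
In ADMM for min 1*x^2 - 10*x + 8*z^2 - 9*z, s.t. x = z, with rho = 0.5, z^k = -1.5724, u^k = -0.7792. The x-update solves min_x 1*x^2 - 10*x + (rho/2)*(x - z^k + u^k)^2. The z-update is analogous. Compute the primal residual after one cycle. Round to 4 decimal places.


ADMM iteration with rho = 0.5, z^k = -1.5724, u^k = -0.7792
Step 1: x-update.
Minimize 1*x^2 - 10*x + (0.5/2)*(x + 1.5724 - 0.7792)^2
FOC: (2*1 + 0.5)*x = 10 + 0.5*(-1.5724 + 0.7792)
x^{k+1} = 3.8414
Step 2: z-update.
Minimize 8*z^2 - 9*z + (0.5/2)*(3.8414 - z - 0.7792)^2
FOC: (2*8 + 0.5)*z = 9 + 0.5*(3.8414 - 0.7792)
z^{k+1} = 0.6382
Step 3: u-update.
u^{k+1} = -0.7792 + 3.8414 - 0.6382 = 2.4239
Step 4: Primal residual = |3.8414 - 0.6382| = 3.2031


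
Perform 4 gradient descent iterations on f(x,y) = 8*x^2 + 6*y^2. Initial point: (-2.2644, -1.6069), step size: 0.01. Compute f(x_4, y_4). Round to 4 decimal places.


Gradient descent on f(x,y) = 8*x^2 + 6*y^2.
Starting point: (-2.2644, -1.6069), alpha = 0.01
Step 1: grad_x = 2*8*-2.2644 = -36.2304, grad_y = 2*6*-1.6069 = -19.2828
  x_1 = -2.2644 - 0.01*-36.2304 = -1.9021
  y_1 = -1.6069 - 0.01*-19.2828 = -1.4141
Step 2: grad_x = 2*8*-1.9021 = -30.4335, grad_y = 2*6*-1.4141 = -16.9689
  x_2 = -1.9021 - 0.01*-30.4335 = -1.5978
  y_2 = -1.4141 - 0.01*-16.9689 = -1.2444
Step 3: grad_x = 2*8*-1.5978 = -25.5642, grad_y = 2*6*-1.2444 = -14.9326
  x_3 = -1.5978 - 0.01*-25.5642 = -1.3421
  y_3 = -1.2444 - 0.01*-14.9326 = -1.0951
Step 4: grad_x = 2*8*-1.3421 = -21.4739, grad_y = 2*6*-1.0951 = -13.1407
  x_4 = -1.3421 - 0.01*-21.4739 = -1.1274
  y_4 = -1.0951 - 0.01*-13.1407 = -0.9637
f(-1.1274, -0.9637) = 8*(-1.1274)^2 + 6*(-0.9637)^2 = 15.7396
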